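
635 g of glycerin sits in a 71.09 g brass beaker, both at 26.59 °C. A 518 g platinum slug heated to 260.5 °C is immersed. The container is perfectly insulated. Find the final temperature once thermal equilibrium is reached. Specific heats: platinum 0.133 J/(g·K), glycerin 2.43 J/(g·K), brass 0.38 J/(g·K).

Taking heat into each body as positive, Σ m c ΔT = 0:
518*0.133*(T − 260.5) + 635*2.43*(T − 26.59) + 71.09*0.38*(T − 26.59) = 0
1639 T = 59695
T = 59695/1639 ≈ 36.42 °C

T_f ≈ 36.4 °C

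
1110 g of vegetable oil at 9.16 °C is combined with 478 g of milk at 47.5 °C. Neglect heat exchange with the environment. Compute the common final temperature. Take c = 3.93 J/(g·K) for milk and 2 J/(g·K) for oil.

T_f ≈ 26.7 °C

Setting the total heat transfer to zero:
478×3.93×(T − 47.5) + 1110×2×(T − 9.16) = 0
4098.5 T = 109566
T = 109566 / 4098.5 = 26.7 °C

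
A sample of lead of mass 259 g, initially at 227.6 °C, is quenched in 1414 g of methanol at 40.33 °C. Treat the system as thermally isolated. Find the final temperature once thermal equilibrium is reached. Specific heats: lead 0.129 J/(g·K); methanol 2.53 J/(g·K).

Energy conservation, ΣQ = 0:
259·0.129·(T − 227.6) + 1414·2.53·(T − 40.33) = 0
33.41(T − 227.6) + 3577.4(T − 40.33) = 0
(33.41 + 3577.4) T = 33.41·227.6 + 3577.4·40.33
T ≈ 42.06 °C

T_f ≈ 42.1 °C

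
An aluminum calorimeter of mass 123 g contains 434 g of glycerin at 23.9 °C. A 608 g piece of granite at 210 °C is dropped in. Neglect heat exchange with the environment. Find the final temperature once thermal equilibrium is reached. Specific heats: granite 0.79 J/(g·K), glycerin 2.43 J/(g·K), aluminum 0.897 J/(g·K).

Setting the total heat transfer to zero:
608×0.79×(T − 210) + 434×2.43×(T − 23.9) + 123×0.897×(T − 23.9) = 0
480.32(T − 210) + 1054.6(T − 23.9) + 110.33(T − 23.9) = 0
(480.32 + 1054.6 + 110.33) T = 480.32×210 + 1054.6×23.9 + 110.33×23.9
T = 128710/1645.3 ≈ 78.23 °C

T_f ≈ 78.2 °C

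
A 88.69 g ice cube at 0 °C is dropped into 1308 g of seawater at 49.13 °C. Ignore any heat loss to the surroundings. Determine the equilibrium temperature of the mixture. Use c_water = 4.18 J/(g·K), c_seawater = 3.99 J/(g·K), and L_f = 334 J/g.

Energy balance with sensible and latent terms:
melt ice: 88.69·334 = 29622
  warm the meltwater: 370.72 T
  seawater cools: 1308·3.99·(T − 49.13) = 5218.9(T − 49.13)
5589.6 T = 256406 − 29622 = 226783
T ≈ 40.57 °C. Since T > 0 °C, the all-ice-melts assumption holds.

T_f ≈ 40.6 °C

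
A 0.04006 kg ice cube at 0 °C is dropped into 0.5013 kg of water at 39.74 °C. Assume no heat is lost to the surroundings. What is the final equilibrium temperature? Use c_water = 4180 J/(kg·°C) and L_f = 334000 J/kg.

T_f ≈ 30.9 °C

Let T be the final temperature. ΣQ_i = 0:
latent heat to melt: 0.04006×334000 = 13380; meltwater 0→T: 0.04006×4180×T = 167.45 T; water cools: 0.5013×4180×(T − 39.74) = 2095.4(T − 39.74)
2262.9 T = 83273 − 13380 = 69893
T ≈ 30.89 °C — above 0 °C, consistent with complete melting.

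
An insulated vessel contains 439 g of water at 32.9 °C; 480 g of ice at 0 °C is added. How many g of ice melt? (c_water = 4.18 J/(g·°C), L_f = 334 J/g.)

m_melted ≈ 181 g

Heat available from the water dropping to 0 °C: 439·4.18·32.9 = 60372 J.
Melting all 480 g of ice would need 480·334 = 160320 J.
Since 60372 < 160320 J, not all the ice melts; equilibrium is at 0 °C.
m_melt = 60372 / L_f = 180.8 g.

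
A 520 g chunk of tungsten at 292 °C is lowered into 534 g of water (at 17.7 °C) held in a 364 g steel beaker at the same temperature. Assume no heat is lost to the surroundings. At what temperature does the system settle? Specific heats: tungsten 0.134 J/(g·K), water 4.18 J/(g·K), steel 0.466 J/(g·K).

T_f = Σ m_i c_i T_i / Σ m_i c_i:
T_f = (69.68×292 + 2232.1×17.7 + 169.62×17.7) / (69.68 + 2232.1 + 169.62)
    = 62857 / 2471.4 ≈ 25.43 °C

T_f ≈ 25.4 °C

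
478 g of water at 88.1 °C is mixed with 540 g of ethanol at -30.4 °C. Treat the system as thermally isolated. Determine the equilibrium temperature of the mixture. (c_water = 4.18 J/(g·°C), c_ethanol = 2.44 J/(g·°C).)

T_f ≈ 41.0 °C

Taking heat into each body as positive, Σ m c ΔT = 0:
478*4.18*(T − 88.1) + 540*2.44*(T − (-30.4)) = 0
1998(T − 88.1) + 1317.6(T − (-30.4)) = 0
3315.6 T = 135972
T = 135972/3315.6 ≈ 41.01 °C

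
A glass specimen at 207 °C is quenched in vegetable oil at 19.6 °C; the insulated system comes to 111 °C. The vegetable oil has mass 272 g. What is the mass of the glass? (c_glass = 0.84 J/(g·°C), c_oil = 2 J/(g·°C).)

Conservation of energy gives ΣQ = 0:
m×0.84×(111 − 207) + 272×2×(111 − 19.6) = 0
-80.64 m = -49722
m = -49722/-80.64 ≈ 616.6 g

m ≈ 617 g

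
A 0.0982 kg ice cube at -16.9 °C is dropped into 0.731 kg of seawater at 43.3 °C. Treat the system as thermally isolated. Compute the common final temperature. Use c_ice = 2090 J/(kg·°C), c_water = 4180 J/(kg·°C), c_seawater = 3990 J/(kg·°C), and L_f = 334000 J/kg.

Sum of m c ΔT and latent-heat terms is zero:
ice -16.9→0 °C: 0.0982×2090×16.9 = 3468.5
  fusion: m_ice L_f = 0.0982×334000 = 32799
  meltwater 0→T: 0.0982×4180×T = 410.48 T
  seawater cools: 0.731×3990×(T − 43.3) = 2916.7(T − 43.3)
3327.2 T = 126293 − 36267 = 90025
T ≈ 27.06 °C (positive, so assuming full melt was valid).

T_f ≈ 27.1 °C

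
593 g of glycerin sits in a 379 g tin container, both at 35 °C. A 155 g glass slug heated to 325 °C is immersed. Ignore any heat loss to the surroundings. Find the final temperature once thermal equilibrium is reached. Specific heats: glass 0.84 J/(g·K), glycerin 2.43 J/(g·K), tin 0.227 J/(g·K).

T_f ≈ 57.8 °C

Conservation of energy gives ΣQ = 0:
155×0.84×(T − 325) + 593×2.43×(T − 35) + 379×0.227×(T − 35) = 0
1657.2 T = 95761
T = 95761 / 1657.2 = 57.8 °C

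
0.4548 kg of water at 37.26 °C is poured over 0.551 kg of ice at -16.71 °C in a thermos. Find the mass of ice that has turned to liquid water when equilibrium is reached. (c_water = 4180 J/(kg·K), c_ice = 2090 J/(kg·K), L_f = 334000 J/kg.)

m_melted ≈ 0.154 kg

Water can give up m c ΔT = 0.4548·4180·37.26 = 70834 J before reaching 0 °C.
Warming the ice to 0 °C takes 0.551·2090·16.71 = 19243 J, leaving 51591 J for melting.
Fully melting the ice requires m_ice L_f = 0.551·334000 = 184034 J.
That's not enough to melt it all — equilibrium is at 0 °C with ice remaining.
Mass melted = 51591/334000 ≈ 0.1545 kg.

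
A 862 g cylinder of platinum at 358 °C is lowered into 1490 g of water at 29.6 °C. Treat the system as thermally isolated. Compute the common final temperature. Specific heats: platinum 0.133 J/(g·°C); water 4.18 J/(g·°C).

T_f ≈ 35.5 °C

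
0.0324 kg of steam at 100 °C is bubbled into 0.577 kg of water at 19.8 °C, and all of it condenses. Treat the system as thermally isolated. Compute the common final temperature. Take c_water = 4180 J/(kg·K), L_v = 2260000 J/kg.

T_f ≈ 52.8 °C

Energy balance with sensible and latent terms:
latent heat released on condensation: 0.0324·2260000 = 73224; condensate cools 100→T: 0.0324·4180·(T − 100) = 135.43(T − 100); original water: 2411.9(T − 19.8)
2547.3 T = 73224 + 13543 + 47755 = 134522
T ≈ 52.81 °C — below 100 °C, confirming all the steam condensed.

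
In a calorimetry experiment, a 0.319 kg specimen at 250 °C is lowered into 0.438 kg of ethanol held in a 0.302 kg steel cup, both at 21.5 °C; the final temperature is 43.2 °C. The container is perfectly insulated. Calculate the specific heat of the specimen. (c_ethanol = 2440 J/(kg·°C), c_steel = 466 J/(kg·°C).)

Conservation of energy gives ΣQ = 0:
0.319×c×(43.2 − 250) + 0.438×2440×(43.2 − 21.5) + 0.302×466×(43.2 − 21.5) = 0
-65.97 c = -26245
c = -26245/-65.97 ≈ 397.8 J/(kg·°C)

c ≈ 398 J/(kg·°C)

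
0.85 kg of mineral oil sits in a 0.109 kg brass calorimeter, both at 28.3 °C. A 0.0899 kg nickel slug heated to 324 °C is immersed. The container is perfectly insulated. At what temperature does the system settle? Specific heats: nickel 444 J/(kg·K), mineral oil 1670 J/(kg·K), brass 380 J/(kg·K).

T_f ≈ 36.2 °C

Net heat exchanged in the isolated system is zero:
0.0899·444·(T − 324) + 0.85·1670·(T − 28.3) + 0.109·380·(T − 28.3) = 0
39.92(T − 324) + 1419.5(T − 28.3) + 41.42(T − 28.3) = 0
1500.8 T = 54277
T ≈ 36.16 °C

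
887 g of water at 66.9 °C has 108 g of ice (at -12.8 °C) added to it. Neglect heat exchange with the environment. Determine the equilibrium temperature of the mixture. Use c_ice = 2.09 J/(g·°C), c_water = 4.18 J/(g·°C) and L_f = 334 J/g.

T_f ≈ 50.3 °C

Setting the total heat transfer to zero:
warm ice to 0 °C: 108×2.09×(0 − (-12.8)) = 2889.2; latent heat to melt: 108×334 = 36072; warm the meltwater: 451.44 T; water: 3707.7(T − 66.9)
4159.1 T = 248042 − 38961 = 209081
T ≈ 50.27 °C (positive, so assuming full melt was valid).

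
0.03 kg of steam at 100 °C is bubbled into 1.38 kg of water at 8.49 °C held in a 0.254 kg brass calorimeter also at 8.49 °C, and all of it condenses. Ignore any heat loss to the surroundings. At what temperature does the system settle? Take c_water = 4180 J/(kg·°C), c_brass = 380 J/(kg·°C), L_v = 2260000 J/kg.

T_f ≈ 21.7 °C

Conservation of energy gives ΣQ = 0:
latent heat released on condensation: 0.03·2260000 = 67800
  condensed water 100 °C→T: 125.4(T − 100)
  water warms: 1.38·4180·(T − 8.49) = 5768.4(T − 8.49)
  brass cup: 0.254·380·(T − 8.49) = 96.52(T − 8.49)
5990.3 T = 67800 + 12540 + 49793 = 130133
T ≈ 21.72 °C — below 100 °C, confirming all the steam condensed.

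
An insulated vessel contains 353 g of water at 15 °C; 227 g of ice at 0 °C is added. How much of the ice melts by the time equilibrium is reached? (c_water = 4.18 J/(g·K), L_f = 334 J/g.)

Cooling the water to 0 °C releases 353·4.18·15 = 22133 J.
Fully melting the ice requires m_ice L_f = 227·334 = 75818 J.
That's not enough to melt it all — equilibrium is at 0 °C with ice remaining.
Mass melted = 22133/334 ≈ 66.27 g.

m_melted ≈ 66.3 g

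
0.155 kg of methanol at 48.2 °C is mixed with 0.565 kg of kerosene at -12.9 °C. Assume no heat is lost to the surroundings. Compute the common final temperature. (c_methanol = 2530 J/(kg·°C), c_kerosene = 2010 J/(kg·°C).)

T_f ≈ 2.8 °C

Heat lost by the methanol equals heat gained by the kerosene:
0.155*2530*(48.2 − T) = 0.565*2010*(T − (-12.9))
392.15(48.2 − T) = 1135.6(T − (-12.9))
1527.8 T = 4251.7  ⇒  T ≈ 2.78 °C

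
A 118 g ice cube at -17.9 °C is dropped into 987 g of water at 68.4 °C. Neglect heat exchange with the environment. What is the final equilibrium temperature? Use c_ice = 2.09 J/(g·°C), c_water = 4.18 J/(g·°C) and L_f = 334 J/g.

Let T be the final temperature. ΣQ_i = 0:
ice -17.9→0 °C: 118×2.09×17.9 = 4414.5
  latent heat to melt: 118×334 = 39412
  warm the meltwater: 493.24 T
  water: 4125.7(T − 68.4)
4618.9 T = 282195 − 43826 = 238369
T ≈ 51.61 °C (positive, so assuming full melt was valid).

T_f ≈ 51.6 °C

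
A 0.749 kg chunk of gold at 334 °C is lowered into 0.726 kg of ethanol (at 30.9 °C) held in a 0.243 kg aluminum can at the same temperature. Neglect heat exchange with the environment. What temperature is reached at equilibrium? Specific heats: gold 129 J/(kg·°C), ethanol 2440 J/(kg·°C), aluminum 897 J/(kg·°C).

T_f = Σ m_i c_i T_i / Σ m_i c_i:
T_f = (96.62·334 + 1771.4·30.9 + 217.97·30.9) / (96.62 + 1771.4 + 217.97)
    = 93744 / 2086 ≈ 44.94 °C

T_f ≈ 44.9 °C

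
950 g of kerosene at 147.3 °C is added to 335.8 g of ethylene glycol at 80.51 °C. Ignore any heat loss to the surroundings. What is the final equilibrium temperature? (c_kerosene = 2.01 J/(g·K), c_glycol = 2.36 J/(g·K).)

T_f ≈ 127.7 °C

With ΣQ=0 the equilibrium temperature is the m·c-weighted mean:
T_f = (1909.5·147.3 + 792.49·80.51) / (1909.5 + 792.49)
    = 345073 / 2702 ≈ 127.71 °C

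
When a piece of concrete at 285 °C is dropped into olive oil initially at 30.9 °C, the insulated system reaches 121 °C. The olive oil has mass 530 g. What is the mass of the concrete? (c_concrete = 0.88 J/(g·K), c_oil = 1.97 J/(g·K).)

m ≈ 652 g

Heat lost by the concrete = heat gained by the oil:
m·0.88·(285 − 121) = 530·1.97·(121 − 30.9)
144.32 m = 94073  ⇒  m ≈ 651.8 g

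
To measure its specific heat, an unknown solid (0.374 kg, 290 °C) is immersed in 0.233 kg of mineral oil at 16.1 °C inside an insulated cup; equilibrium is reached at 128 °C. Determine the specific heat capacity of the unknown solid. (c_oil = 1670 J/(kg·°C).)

c ≈ 719 J/(kg·°C)

Heat gained plus heat lost sum to zero:
0.374·c·(128 − 290) + 0.233·1670·(128 − 16.1) = 0
-60.59 c = -43541
c = -43541/-60.59 ≈ 718.6 J/(kg·°C)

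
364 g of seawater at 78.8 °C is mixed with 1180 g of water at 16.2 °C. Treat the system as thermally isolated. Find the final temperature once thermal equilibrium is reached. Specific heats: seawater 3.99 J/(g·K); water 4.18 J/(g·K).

T_f ≈ 30.4 °C

Taking heat into each body as positive, Σ m c ΔT = 0:
364×3.99×(T − 78.8) + 1180×4.18×(T − 16.2) = 0
(1452.4 + 4932.4) T = 1452.4×78.8 + 4932.4×16.2
T = 194351/6384.8 ≈ 30.44 °C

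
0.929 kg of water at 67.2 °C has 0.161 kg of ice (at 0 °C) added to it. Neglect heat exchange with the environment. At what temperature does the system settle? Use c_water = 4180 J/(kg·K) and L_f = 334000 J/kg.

T_f ≈ 45.5 °C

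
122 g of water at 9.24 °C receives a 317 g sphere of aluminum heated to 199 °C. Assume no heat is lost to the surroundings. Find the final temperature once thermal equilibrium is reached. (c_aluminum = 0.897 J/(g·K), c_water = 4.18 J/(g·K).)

T_f ≈ 77.2 °C

With ΣQ=0 the equilibrium temperature is the m·c-weighted mean:
T_f = (284.35*199 + 509.96*9.24) / (284.35 + 509.96)
    = 61297 / 794.31 ≈ 77.17 °C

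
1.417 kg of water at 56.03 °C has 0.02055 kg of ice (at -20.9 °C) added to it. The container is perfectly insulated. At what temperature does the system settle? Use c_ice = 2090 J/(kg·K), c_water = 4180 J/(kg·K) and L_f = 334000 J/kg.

T_f ≈ 53.9 °C

Sum of m c ΔT and latent-heat terms is zero:
ice -20.9→0 °C: 0.02055×2090×20.9 = 897.64; latent heat to melt: 0.02055×334000 = 6863.7; meltwater 0→T: 0.02055×4180×T = 85.9 T; water: 5923.1(T − 56.03)
6009 T = 331869 − 7761.3 = 324108
T ≈ 53.94 °C (positive, so assuming full melt was valid).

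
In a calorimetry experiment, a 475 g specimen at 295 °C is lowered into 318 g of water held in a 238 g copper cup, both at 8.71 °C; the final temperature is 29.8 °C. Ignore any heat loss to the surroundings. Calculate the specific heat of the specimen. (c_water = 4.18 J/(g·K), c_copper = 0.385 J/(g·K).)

Heat gained plus heat lost sum to zero:
475·c·(29.8 − 295) + 318·4.18·(29.8 − 8.71) + 238·0.385·(29.8 − 8.71) = 0
-125970 c = -29966
c = -29966/-125970 ≈ 0.2379 J/(g·K)

c ≈ 0.238 J/(g·K)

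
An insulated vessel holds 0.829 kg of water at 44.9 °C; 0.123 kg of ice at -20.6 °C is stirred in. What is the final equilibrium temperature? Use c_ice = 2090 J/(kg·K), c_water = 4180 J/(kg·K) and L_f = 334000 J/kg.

Heat gained plus heat lost sum to zero:
ice -20.6→0 °C: 0.123×2090×20.6 = 5295.6
  melt ice: 0.123×334000 = 41082
  warm the meltwater: 514.14 T
  water: 3465.2(T − 44.9)
3979.4 T = 155588 − 46378 = 109211
T ≈ 27.44 °C — above 0 °C, consistent with complete melting.

T_f ≈ 27.4 °C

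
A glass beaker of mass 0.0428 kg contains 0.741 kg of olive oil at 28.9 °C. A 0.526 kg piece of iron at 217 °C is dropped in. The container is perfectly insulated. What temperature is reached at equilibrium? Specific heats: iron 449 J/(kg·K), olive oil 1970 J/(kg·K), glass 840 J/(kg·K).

Heat gained plus heat lost sum to zero:
0.526·449·(T − 217) + 0.741·1970·(T − 28.9) + 0.0428·840·(T − 28.9) = 0
236.17(T − 217) + 1459.8(T − 28.9) + 35.95(T − 28.9) = 0
(236.17 + 1459.8 + 35.95) T = 236.17·217 + 1459.8·28.9 + 35.95·28.9
T ≈ 54.55 °C

T_f ≈ 54.6 °C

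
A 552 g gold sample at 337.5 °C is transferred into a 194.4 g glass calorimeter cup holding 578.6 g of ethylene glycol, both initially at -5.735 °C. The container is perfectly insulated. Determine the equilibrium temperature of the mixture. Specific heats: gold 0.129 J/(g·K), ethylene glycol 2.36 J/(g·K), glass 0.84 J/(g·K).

T_f is the heat-capacity-weighted average of the initial temperatures:
T_f = (71.21×337.5 + 1365.5×(-5.735) + 163.3×(-5.735)) / (71.21 + 1365.5 + 163.3)
    = 15265 / 1600 ≈ 9.54 °C

T_f ≈ 9.5 °C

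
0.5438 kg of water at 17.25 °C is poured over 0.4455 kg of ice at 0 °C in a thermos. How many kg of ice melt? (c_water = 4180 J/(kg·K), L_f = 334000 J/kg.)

Heat available from the water dropping to 0 °C: 0.5438×4180×17.25 = 39211 J.
Fully melting the ice requires m_ice L_f = 0.4455×334000 = 148797 J.
That's not enough to melt it all — equilibrium is at 0 °C with ice remaining.
m_melt = 39211 / L_f = 0.1174 kg.

m_melted ≈ 0.117 kg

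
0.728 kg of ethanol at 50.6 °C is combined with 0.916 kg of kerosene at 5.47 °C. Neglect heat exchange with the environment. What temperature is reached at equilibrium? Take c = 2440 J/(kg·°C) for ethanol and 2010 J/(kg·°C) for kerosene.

T_f ≈ 27.6 °C

Set heat shed by the hot body equal to heat absorbed by the cold body:
0.728·2440·(50.6 − T) = 0.916·2010·(T − 5.47)
1776.3(50.6 − T) = 1841.2(T − 5.47)
3617.5 T = 99953  ⇒  T ≈ 27.63 °C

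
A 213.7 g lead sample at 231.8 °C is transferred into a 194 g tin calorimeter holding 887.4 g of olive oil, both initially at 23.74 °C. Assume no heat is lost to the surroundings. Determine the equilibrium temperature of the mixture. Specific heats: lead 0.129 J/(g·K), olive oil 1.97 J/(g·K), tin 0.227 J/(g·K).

Let T be the final temperature. ΣQ_i = 0:
213.7*0.129*(T − 231.8) + 887.4*1.97*(T − 23.74) + 194*0.227*(T − 23.74) = 0
(27.57 + 1748.2 + 44.04) T = 27.57*231.8 + 1748.2*23.74 + 44.04*23.74
T ≈ 26.89 °C

T_f ≈ 26.9 °C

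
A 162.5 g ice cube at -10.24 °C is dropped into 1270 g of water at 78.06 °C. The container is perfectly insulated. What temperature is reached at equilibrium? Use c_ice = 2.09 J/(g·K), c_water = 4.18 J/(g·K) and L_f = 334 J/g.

Energy balance with sensible and latent terms:
ice -10.24→0 °C: 162.5·2.09·10.24 = 3477.8
  latent heat to melt: 162.5·334 = 54275
  meltwater 0→T: 162.5·4.18·T = 679.25 T
  water cools: 1270·4.18·(T − 78.06) = 5308.6(T − 78.06)
5987.8 T = 414389 − 57753 = 356637
T ≈ 59.56 °C — above 0 °C, consistent with complete melting.

T_f ≈ 59.6 °C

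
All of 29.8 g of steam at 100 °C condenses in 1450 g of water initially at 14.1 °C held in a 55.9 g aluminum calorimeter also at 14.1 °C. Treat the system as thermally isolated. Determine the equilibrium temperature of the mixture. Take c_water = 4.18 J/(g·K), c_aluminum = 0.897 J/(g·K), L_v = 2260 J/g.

T_f ≈ 26.6 °C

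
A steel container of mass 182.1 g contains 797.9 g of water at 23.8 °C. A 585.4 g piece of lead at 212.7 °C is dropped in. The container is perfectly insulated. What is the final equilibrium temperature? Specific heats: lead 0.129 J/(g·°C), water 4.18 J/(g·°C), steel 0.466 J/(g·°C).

Energy conservation, ΣQ = 0:
585.4*0.129*(T − 212.7) + 797.9*4.18*(T − 23.8) + 182.1*0.466*(T − 23.8) = 0
3495.6 T = 97460
T ≈ 27.88 °C

T_f ≈ 27.9 °C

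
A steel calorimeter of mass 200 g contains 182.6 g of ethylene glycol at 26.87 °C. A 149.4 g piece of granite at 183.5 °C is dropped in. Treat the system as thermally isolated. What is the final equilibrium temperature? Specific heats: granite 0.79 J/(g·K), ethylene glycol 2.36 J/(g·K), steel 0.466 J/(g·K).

Taking heat into each body as positive, Σ m c ΔT = 0:
149.4×0.79×(T − 183.5) + 182.6×2.36×(T − 26.87) + 200×0.466×(T − 26.87) = 0
118.03(T − 183.5) + 430.94(T − 26.87) + 93.2(T − 26.87) = 0
642.16 T = 35741
T ≈ 55.66 °C

T_f ≈ 55.7 °C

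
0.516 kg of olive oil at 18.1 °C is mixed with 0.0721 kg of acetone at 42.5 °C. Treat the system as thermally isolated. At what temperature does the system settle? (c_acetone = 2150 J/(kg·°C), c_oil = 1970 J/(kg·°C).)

T_f ≈ 21.3 °C

Energy conservation, ΣQ = 0:
0.0721·2150·(T − 42.5) + 0.516·1970·(T − 18.1) = 0
155.01(T − 42.5) + 1016.5(T − 18.1) = 0
(155.01 + 1016.5) T = 155.01·42.5 + 1016.5·18.1
T ≈ 21.33 °C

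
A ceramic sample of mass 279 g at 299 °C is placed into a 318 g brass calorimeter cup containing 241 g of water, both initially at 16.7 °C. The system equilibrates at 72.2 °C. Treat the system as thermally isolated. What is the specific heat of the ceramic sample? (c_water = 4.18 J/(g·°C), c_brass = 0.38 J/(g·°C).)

c ≈ 0.99 J/(g·°C)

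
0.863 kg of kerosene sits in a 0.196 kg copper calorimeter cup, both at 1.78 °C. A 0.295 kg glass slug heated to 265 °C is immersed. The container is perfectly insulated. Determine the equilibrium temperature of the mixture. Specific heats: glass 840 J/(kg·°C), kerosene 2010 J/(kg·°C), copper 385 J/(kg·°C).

T_f ≈ 33.5 °C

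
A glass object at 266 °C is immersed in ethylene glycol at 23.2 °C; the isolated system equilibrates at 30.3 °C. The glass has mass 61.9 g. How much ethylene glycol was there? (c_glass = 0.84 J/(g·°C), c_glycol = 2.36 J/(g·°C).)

m ≈ 731 g

Heat lost by the glass = heat gained by the glycol:
61.9×0.84×(266 − 30.3) = m×2.36×(30.3 − 23.2)
16.76 m = 12255  ⇒  m ≈ 731.4 g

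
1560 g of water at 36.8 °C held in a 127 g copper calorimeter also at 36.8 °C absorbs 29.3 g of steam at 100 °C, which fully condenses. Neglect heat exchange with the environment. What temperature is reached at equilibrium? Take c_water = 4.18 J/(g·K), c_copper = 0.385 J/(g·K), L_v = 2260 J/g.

T_f ≈ 47.9 °C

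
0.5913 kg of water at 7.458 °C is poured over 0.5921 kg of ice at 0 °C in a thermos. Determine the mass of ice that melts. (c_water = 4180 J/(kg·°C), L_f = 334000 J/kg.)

m_melted ≈ 0.0552 kg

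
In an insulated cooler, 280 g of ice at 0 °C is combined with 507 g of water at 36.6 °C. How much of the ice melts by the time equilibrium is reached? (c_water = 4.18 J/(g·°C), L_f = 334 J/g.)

m_melted ≈ 232 g

Heat available from the water dropping to 0 °C: 507·4.18·36.6 = 77565 J.
To melt every bit of ice: 280·334 = 93520 J.
77565 J < 93520 J, so only part of the ice melts and the system sits at 0 °C.
m_melted·334 = 77565  ⇒  m_melted ≈ 232.2 g.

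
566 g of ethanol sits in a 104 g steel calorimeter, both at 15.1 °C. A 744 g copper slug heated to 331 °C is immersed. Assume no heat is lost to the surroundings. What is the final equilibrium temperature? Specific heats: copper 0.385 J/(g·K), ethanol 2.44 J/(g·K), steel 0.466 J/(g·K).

T_f ≈ 67.8 °C

Heat gained plus heat lost sum to zero:
744*0.385*(T − 331) + 566*2.44*(T − 15.1) + 104*0.466*(T − 15.1) = 0
1715.9 T = 116397
T ≈ 67.83 °C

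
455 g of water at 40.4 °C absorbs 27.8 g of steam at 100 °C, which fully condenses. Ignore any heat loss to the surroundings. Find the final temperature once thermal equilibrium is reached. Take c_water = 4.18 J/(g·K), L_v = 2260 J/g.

T_f ≈ 75.0 °C

Heat gained plus heat lost sum to zero:
latent heat released on condensation: 27.8×2260 = 62828
  condensate cools 100→T: 27.8×4.18×(T − 100) = 116.2(T − 100)
  water warms: 455×4.18×(T − 40.4) = 1901.9(T − 40.4)
2018.1 T = 62828 + 11620 + 76837 = 151285
T ≈ 74.96 °C (< 100 °C, so full condensation is consistent).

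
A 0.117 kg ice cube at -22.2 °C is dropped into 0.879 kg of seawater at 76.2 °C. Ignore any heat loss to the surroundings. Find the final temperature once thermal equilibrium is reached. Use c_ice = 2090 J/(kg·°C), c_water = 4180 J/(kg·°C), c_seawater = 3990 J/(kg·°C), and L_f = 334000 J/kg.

T_f ≈ 55.7 °C

Sum of m c ΔT and latent-heat terms is zero:
ice -22.2→0 °C: 0.117×2090×22.2 = 5428.6; melt ice: 0.117×334000 = 39078; warm the meltwater: 489.06 T; seawater: 3507.2(T − 76.2)
3996.3 T = 267249 − 44507 = 222743
T ≈ 55.74 °C (positive, so assuming full melt was valid).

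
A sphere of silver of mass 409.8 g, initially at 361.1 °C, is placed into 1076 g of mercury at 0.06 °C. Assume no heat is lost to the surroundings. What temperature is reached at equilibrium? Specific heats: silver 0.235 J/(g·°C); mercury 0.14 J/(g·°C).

T_f ≈ 140.9 °C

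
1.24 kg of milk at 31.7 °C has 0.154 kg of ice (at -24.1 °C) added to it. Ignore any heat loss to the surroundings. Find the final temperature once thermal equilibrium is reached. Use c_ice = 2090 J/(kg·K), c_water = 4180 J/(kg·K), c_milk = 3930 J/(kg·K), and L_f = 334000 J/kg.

T_f ≈ 17.3 °C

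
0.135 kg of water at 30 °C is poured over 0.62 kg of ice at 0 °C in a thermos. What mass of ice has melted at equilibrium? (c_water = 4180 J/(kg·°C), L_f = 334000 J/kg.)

Cooling the water to 0 °C releases 0.135×4180×30 = 16929 J.
Fully melting the ice requires m_ice L_f = 0.62×334000 = 207080 J.
16929 J < 207080 J, so only part of the ice melts and the system sits at 0 °C.
Mass melted = 16929/334000 ≈ 0.05069 kg.

m_melted ≈ 0.0507 kg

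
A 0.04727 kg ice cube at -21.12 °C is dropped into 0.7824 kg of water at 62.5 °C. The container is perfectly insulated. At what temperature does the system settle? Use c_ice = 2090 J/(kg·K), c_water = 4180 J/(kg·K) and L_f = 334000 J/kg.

Setting the total heat transfer to zero:
warm ice to 0 °C: 0.04727×2090×(0 − (-21.12)) = 2086.5
  latent heat to melt: 0.04727×334000 = 15788
  meltwater 0→T: 0.04727×4180×T = 197.59 T
  water: 3270.4(T − 62.5)
3468 T = 204402 − 17875 = 186527
T ≈ 53.78 °C — above 0 °C, consistent with complete melting.

T_f ≈ 53.8 °C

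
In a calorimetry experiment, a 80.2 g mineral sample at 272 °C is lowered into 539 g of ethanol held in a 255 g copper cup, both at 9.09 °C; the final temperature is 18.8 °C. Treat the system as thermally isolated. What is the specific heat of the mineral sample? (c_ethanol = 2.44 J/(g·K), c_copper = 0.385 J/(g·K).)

Taking heat into each body as positive, Σ m c ΔT = 0:
80.2·c·(18.8 − 272) + 539·2.44·(18.8 − 9.09) + 255·0.385·(18.8 − 9.09) = 0
-20307 c = -13723
c = -13723/-20307 ≈ 0.6758 J/(g·K)

c ≈ 0.676 J/(g·K)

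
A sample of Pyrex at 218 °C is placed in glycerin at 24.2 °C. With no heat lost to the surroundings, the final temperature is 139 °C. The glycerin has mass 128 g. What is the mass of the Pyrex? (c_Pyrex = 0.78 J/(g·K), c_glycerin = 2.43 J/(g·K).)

m ≈ 579 g

Conservation of energy gives ΣQ = 0:
m·0.78·(139 − 218) + 128·2.43·(139 − 24.2) = 0
-61.62 m = -35707
m = -35707/-61.62 ≈ 579.5 g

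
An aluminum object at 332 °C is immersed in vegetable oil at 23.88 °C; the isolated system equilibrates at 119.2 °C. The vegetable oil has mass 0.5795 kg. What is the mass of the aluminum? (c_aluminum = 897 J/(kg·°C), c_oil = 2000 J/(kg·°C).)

m ≈ 0.579 kg

Net heat exchanged in the isolated system is zero:
m×897×(119.2 − 332) + 0.5795×2000×(119.2 − 23.88) = 0
-190882 m = -110476
m = -110476/-190882 ≈ 0.5788 kg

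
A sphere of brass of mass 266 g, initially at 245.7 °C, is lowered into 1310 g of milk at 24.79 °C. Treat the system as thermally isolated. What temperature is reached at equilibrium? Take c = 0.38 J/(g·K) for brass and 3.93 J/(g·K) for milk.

T_f ≈ 29.0 °C

With ΣQ=0 the equilibrium temperature is the m·c-weighted mean:
T_f = (101.08·245.7 + 5148.3·24.79) / (101.08 + 5148.3)
    = 152462 / 5249.4 ≈ 29.04 °C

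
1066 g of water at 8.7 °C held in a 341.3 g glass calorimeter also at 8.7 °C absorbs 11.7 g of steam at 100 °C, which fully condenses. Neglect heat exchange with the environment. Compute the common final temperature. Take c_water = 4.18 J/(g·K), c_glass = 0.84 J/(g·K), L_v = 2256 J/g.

T_f ≈ 15.1 °C

Setting the total heat transfer to zero:
latent heat released on condensation: 11.7·2256 = 26395
  condensed water 100 °C→T: 48.91(T − 100)
  original water: 4455.9(T − 8.7)
  cup: 286.69(T − 8.7)
4791.5 T = 26395 + 4890.6 + 41260 = 72546
T ≈ 15.14 °C — below 100 °C, confirming all the steam condensed.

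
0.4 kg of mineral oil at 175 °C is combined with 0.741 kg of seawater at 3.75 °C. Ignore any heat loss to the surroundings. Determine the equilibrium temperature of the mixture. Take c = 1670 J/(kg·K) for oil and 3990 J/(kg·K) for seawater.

T_f ≈ 35.3 °C

With ΣQ=0 the equilibrium temperature is the m·c-weighted mean:
T_f = (668×175 + 2956.6×3.75) / (668 + 2956.6)
    = 127987 / 3624.6 ≈ 35.31 °C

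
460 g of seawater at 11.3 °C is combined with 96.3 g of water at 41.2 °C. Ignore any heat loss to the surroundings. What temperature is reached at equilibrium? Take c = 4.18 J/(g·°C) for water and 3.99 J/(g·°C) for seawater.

Energy conservation, ΣQ = 0:
96.3×4.18×(T − 41.2) + 460×3.99×(T − 11.3) = 0
402.53(T − 41.2) + 1835.4(T − 11.3) = 0
2237.9 T = 37324
T ≈ 16.68 °C

T_f ≈ 16.7 °C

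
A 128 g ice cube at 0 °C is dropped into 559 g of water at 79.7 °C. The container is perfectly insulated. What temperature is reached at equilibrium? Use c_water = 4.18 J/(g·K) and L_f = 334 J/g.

T_f ≈ 50.0 °C

Sum of m c ΔT and latent-heat terms is zero:
latent heat to melt: 128×334 = 42752
  meltwater 0→T: 128×4.18×T = 535.04 T
  water cools: 559×4.18×(T − 79.7) = 2336.6(T − 79.7)
2871.7 T = 186229 − 42752 = 143477
T ≈ 49.96 °C (positive, so assuming full melt was valid).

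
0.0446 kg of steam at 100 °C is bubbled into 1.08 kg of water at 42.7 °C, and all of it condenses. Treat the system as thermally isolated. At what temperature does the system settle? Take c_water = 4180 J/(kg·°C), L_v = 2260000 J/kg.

Energy conservation, ΣQ = 0:
steam→water at 100 °C releases m L_v = 0.0446×2260000 = 100796; condensed water 100 °C→T: 186.43(T − 100); original water: 4514.4(T − 42.7)
4700.8 T = 100796 + 18643 + 192765 = 312204
T ≈ 66.41 °C, under the boiling point, so the assumption holds.

T_f ≈ 66.4 °C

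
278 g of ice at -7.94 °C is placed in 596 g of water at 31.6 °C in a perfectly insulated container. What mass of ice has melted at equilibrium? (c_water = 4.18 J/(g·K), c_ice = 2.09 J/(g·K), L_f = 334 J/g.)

m_melted ≈ 222 g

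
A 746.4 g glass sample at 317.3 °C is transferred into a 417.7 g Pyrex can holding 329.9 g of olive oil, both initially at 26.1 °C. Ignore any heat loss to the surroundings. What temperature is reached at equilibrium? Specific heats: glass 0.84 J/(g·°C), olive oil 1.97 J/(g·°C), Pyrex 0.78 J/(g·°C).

Conservation of energy gives ΣQ = 0:
746.4×0.84×(T − 317.3) + 329.9×1.97×(T − 26.1) + 417.7×0.78×(T − 26.1) = 0
(626.98 + 649.9 + 325.81) T = 626.98×317.3 + 649.9×26.1 + 325.81×26.1
T = 224405 / 1602.7 = 140 °C

T_f ≈ 140.0 °C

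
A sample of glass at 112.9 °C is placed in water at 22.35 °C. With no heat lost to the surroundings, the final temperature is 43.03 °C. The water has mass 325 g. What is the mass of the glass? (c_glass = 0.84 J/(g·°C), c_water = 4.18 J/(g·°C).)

m ≈ 479 g

Heat lost by the glass = heat gained by the water:
m·0.84·(112.9 − 43.03) = 325·4.18·(43.03 − 22.35)
58.69 m = 28094  ⇒  m ≈ 478.7 g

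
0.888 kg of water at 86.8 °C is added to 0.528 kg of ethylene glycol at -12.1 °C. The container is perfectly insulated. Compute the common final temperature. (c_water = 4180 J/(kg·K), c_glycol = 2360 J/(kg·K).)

T_f ≈ 61.9 °C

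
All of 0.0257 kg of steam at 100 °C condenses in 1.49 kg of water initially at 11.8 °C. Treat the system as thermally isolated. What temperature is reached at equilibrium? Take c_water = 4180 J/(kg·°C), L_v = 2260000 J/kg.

T_f ≈ 22.5 °C

Setting the total heat transfer to zero:
steam→water at 100 °C releases m L_v = 0.0257×2260000 = 58082; condensate cools 100→T: 0.0257×4180×(T − 100) = 107.43(T − 100); original water: 6228.2(T − 11.8)
6335.6 T = 58082 + 10743 + 73493 = 142317
T ≈ 22.46 °C, under the boiling point, so the assumption holds.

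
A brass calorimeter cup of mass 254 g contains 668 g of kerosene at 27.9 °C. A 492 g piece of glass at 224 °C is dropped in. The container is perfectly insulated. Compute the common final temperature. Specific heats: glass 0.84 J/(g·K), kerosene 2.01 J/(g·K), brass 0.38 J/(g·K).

T_f = Σ m_i c_i T_i / Σ m_i c_i:
T_f = (413.28×224 + 1342.7×27.9 + 96.52×27.9) / (413.28 + 1342.7 + 96.52)
    = 132728 / 1852.5 ≈ 71.65 °C

T_f ≈ 71.6 °C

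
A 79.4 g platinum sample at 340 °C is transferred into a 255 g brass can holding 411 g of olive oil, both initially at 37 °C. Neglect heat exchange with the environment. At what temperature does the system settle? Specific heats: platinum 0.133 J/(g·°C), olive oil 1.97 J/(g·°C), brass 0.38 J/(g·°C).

T_f = Σ m_i c_i T_i / Σ m_i c_i:
T_f = (10.56*340 + 809.67*37 + 96.9*37) / (10.56 + 809.67 + 96.9)
    = 37134 / 917.13 ≈ 40.49 °C

T_f ≈ 40.5 °C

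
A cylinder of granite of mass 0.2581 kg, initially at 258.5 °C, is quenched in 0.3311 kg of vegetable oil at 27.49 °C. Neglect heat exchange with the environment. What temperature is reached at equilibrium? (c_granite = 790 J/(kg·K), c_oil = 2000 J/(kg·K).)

T_f ≈ 81.9 °C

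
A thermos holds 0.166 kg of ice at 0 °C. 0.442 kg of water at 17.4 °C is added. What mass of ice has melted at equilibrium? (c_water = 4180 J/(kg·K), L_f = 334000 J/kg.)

m_melted ≈ 0.0963 kg

Water can give up m c ΔT = 0.442×4180×17.4 = 32148 J before reaching 0 °C.
Fully melting the ice requires m_ice L_f = 0.166×334000 = 55444 J.
32148 J < 55444 J, so only part of the ice melts and the system sits at 0 °C.
Mass melted = 32148/334000 ≈ 0.09625 kg.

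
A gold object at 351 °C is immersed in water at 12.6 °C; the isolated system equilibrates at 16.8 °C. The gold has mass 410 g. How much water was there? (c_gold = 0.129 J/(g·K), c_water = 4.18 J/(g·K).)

|Q_gold| = |Q_water|:
410·0.129·(351 − 16.8) = m·4.18·(16.8 − 12.6)
17.56 m = 17676  ⇒  m ≈ 1007 g

m ≈ 1010 g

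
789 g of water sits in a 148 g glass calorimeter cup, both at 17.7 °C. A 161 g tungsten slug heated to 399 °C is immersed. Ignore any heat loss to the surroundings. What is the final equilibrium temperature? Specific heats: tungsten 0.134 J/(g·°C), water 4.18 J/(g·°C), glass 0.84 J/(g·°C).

T_f ≈ 20.1 °C

With ΣQ=0 the equilibrium temperature is the m·c-weighted mean:
T_f = (21.57·399 + 3298·17.7 + 124.32·17.7) / (21.57 + 3298 + 124.32)
    = 69183 / 3443.9 ≈ 20.09 °C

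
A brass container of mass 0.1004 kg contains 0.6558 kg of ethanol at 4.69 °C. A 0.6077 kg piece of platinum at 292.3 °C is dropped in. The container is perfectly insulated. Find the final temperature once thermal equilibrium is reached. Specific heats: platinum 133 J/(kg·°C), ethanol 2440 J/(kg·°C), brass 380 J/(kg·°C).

T_f ≈ 18.2 °C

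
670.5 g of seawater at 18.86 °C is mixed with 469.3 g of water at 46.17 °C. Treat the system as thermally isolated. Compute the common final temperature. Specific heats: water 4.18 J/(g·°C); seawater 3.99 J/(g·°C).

T_f ≈ 30.4 °C

Heat lost by the water equals heat gained by the seawater:
469.3*4.18*(46.17 − T) = 670.5*3.99*(T − 18.86)
1961.7(46.17 − T) = 2675.3(T − 18.86)
4637 T = 141027  ⇒  T ≈ 30.41 °C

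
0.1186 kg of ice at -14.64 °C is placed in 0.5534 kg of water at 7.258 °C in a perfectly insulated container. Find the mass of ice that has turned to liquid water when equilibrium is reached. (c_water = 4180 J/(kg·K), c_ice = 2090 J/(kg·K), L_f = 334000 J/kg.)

m_melted ≈ 0.0394 kg

Cooling the water to 0 °C releases 0.5534×4180×7.258 = 16789 J.
Of that, 0.1186×2090×14.64 = 3628.9 J goes to bring the ice to 0 °C, leaving 13160 J.
Melting all 0.1186 kg of ice would need 0.1186×334000 = 39612 J.
13160 J < 39612 J, so only part of the ice melts and the system sits at 0 °C.
m_melted×334000 = 13160  ⇒  m_melted ≈ 0.0394 kg.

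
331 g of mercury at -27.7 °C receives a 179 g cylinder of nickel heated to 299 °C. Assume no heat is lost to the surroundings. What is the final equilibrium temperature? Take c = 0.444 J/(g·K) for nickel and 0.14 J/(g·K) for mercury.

|Q_nickel| = |Q_mercury|:
179*0.444*(299 − T) = 331*0.14*(T − (-27.7))
79.48(299 − T) = 46.34(T − (-27.7))
125.82 T = 22480  ⇒  T ≈ 178.67 °C

T_f ≈ 178.7 °C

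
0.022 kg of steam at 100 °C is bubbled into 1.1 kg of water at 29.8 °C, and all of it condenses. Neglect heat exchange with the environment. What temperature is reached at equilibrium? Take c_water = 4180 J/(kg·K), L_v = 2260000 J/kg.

T_f ≈ 41.8 °C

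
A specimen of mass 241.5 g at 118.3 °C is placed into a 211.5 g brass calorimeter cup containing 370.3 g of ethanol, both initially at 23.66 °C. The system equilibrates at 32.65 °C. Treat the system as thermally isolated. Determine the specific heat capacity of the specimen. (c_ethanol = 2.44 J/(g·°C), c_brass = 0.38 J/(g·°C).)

Setting the total heat transfer to zero:
241.5·c·(32.65 − 118.3) + 370.3·2.44·(32.65 − 23.66) + 211.5·0.38·(32.65 − 23.66) = 0
-20684 c = -8845.3
c = -8845.3/-20684 ≈ 0.4276 J/(g·°C)

c ≈ 0.428 J/(g·°C)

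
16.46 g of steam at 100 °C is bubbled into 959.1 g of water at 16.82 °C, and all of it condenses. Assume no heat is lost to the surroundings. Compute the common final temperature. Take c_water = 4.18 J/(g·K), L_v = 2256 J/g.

Sum of m c ΔT and latent-heat terms is zero:
condense steam: −16.46·2256 = −37134; condensate cools 100→T: 16.46·4.18·(T − 100) = 68.8(T − 100); original water: 4009(T − 16.82)
4077.8 T = 37134 + 6880.3 + 67432 = 111446
T ≈ 27.33 °C, under the boiling point, so the assumption holds.

T_f ≈ 27.3 °C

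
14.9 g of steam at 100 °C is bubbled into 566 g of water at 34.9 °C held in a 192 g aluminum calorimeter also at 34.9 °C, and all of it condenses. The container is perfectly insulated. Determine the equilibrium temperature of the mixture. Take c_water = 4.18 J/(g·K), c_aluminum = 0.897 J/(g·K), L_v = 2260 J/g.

Energy conservation, ΣQ = 0:
steam→water at 100 °C releases m L_v = 14.9·2260 = 33674
  condensed water 100 °C→T: 62.28(T − 100)
  original water: 2365.9(T − 34.9)
  cup: 172.22(T − 34.9)
2600.4 T = 33674 + 6228.2 + 88580 = 128482
T ≈ 49.41 °C, under the boiling point, so the assumption holds.

T_f ≈ 49.4 °C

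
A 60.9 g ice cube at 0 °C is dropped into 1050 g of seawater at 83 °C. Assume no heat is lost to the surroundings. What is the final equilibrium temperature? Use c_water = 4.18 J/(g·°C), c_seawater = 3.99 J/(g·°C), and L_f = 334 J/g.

Sum of m c ΔT and latent-heat terms is zero:
fusion: m_ice L_f = 60.9·334 = 20341; meltwater 0→T: 60.9·4.18·T = 254.56 T; seawater cools: 1050·3.99·(T − 83) = 4189.5(T − 83)
4444.1 T = 347728 − 20341 = 327388
T ≈ 73.67 °C. Since T > 0 °C, the all-ice-melts assumption holds.

T_f ≈ 73.7 °C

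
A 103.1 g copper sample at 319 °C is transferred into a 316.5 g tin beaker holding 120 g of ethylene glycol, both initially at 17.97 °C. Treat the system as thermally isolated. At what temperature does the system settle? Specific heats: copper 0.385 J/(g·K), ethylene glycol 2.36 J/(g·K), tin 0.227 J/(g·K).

Energy conservation, ΣQ = 0:
103.1·0.385·(T − 319) + 120·2.36·(T − 17.97) + 316.5·0.227·(T − 17.97) = 0
394.74 T = 19042
T = 19042/394.74 ≈ 48.24 °C

T_f ≈ 48.2 °C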